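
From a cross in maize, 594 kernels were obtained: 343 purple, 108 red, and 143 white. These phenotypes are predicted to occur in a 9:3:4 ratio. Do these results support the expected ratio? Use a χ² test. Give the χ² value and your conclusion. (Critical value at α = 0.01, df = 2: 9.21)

0.542; consistent

Under the 9:3:4 hypothesis (Σ ratio = 16, N = 594):
  purple: 594 × 9/16 = 334.125
  red: 594 × 3/16 = 111.375
  white: 594 × 4/16 = 148.5
χ² = Σ (O − E)² / E
  purple: (343 − 334.125)² / 334.125 = 0.2357
  red: (108 − 111.375)² / 111.375 = 0.1023
  white: (143 − 148.5)² / 148.5 = 0.2037
χ² = 0.2357 + 0.1023 + 0.2037 = 0.5417 ≈ 0.542
Degrees of freedom = 3 − 1 = 2; critical value at α = 0.01 is 9.21.
Since 0.542 < 9.21, we fail to reject the null hypothesis — the data are consistent with the 9:3:4 ratio.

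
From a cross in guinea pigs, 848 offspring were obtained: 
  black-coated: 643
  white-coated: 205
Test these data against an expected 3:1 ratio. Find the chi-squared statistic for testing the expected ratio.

0.308

The 3:1 ratio has 4 parts, so with N = 848 the expected counts are:
  black-coated: 848 × 3/4 = 636
  white-coated: 848 × 1/4 = 212
χ² = Σ (O − E)² / E
  black-coated: (643 − 636)² / 636 = 0.0770
  white-coated: (205 − 212)² / 212 = 0.2311
χ² = 0.0770 + 0.2311 = 0.3081 ≈ 0.308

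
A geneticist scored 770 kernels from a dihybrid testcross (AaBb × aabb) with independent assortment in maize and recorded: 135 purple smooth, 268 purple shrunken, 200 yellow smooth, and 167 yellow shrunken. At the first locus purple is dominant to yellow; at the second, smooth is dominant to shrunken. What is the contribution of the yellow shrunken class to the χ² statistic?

3.378

A dihybrid testcross with independent assortment gives a 1:1:1:1 ratio.
Expected counts for N = 770 under a 1:1:1:1 ratio (total parts = 4):
  purple smooth: 770 × 1/4 = 192.5
  purple shrunken: 770 × 1/4 = 192.5
  yellow smooth: 770 × 1/4 = 192.5
  yellow shrunken: 770 × 1/4 = 192.5
Contribution of yellow shrunken: (167 − 192.5)² / 192.5 = 3.3779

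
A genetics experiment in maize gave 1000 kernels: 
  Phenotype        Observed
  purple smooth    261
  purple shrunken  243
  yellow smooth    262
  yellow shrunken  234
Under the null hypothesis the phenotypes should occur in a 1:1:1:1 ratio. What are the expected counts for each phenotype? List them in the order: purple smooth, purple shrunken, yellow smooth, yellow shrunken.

250, 250, 250, 250

Expected counts for N = 1000 under a 1:1:1:1 ratio (total parts = 4):
  purple smooth: 1000 × 1/4 = 250
  purple shrunken: 1000 × 1/4 = 250
  yellow smooth: 1000 × 1/4 = 250
  yellow shrunken: 1000 × 1/4 = 250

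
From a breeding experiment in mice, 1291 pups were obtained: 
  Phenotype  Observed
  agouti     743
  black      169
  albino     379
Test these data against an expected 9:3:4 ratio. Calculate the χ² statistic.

Under the 9:3:4 hypothesis (Σ ratio = 16, N = 1291):
  agouti: 1291 × 9/16 = 726.1875
  black: 1291 × 3/16 = 242.0625
  albino: 1291 × 4/16 = 322.75
χ² = Σ (O − E)² / E
  agouti: (743 − 726.1875)² / 726.1875 = 0.3892
  black: (169 − 242.0625)² / 242.0625 = 22.0527
  albino: (379 − 322.75)² / 322.75 = 9.8034
χ² = 0.3892 + 22.0527 + 9.8034 = 32.2453 ≈ 32.245

32.245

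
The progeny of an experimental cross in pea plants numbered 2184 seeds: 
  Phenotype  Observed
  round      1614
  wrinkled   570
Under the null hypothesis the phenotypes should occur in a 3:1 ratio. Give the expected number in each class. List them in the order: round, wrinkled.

Expected counts for N = 2184 under a 3:1 ratio (total parts = 4):
  round: 2184 × 3/4 = 1638
  wrinkled: 2184 × 1/4 = 546

1638, 546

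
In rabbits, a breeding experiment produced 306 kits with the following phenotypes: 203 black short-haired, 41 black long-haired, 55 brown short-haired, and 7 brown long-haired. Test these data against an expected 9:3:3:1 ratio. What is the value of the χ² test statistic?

Total ratio parts = 16. Expected numbers out of 306:
  black short-haired: 306 × 9/16 = 172.125
  black long-haired: 306 × 3/16 = 57.375
  brown short-haired: 306 × 3/16 = 57.375
  brown long-haired: 306 × 1/16 = 19.125
χ² = Σ (O − E)² / E
  black short-haired: (203 − 172.125)² / 172.125 = 5.5382
  black long-haired: (41 − 57.375)² / 57.375 = 4.6735
  brown short-haired: (55 − 57.375)² / 57.375 = 0.0983
  brown long-haired: (7 − 19.125)² / 19.125 = 7.6871
χ² = 5.5382 + 4.6735 + 0.0983 + 7.6871 = 17.9971 ≈ 17.997

17.997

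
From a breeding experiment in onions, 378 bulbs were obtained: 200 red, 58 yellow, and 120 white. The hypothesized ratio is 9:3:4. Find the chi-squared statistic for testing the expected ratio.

9.969

Total ratio parts = 16. Expected numbers out of 378:
  red: 378 × 9/16 = 212.625
  yellow: 378 × 3/16 = 70.875
  white: 378 × 4/16 = 94.5
χ² = Σ (O − E)² / E
  red: (200 − 212.625)² / 212.625 = 0.7496
  yellow: (58 − 70.875)² / 70.875 = 2.3388
  white: (120 − 94.5)² / 94.5 = 6.8810
χ² = 0.7496 + 2.3388 + 6.8810 = 9.9694 ≈ 9.969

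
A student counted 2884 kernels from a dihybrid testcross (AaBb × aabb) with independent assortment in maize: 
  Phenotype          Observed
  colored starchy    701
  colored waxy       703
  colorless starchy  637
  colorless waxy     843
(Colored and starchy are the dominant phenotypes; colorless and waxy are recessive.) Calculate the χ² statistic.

A dihybrid testcross with independent assortment gives a 1:1:1:1 ratio.
Total ratio parts = 4. Expected numbers out of 2884:
  colored starchy: 2884 × 1/4 = 721
  colored waxy: 2884 × 1/4 = 721
  colorless starchy: 2884 × 1/4 = 721
  colorless waxy: 2884 × 1/4 = 721
χ² = Σ (O − E)² / E
  colored starchy: (701 − 721)² / 721 = 0.5548
  colored waxy: (703 − 721)² / 721 = 0.4494
  colorless starchy: (637 − 721)² / 721 = 9.7864
  colorless waxy: (843 − 721)² / 721 = 20.6436
χ² = 0.5548 + 0.4494 + 9.7864 + 20.6436 = 31.4342 ≈ 31.434

31.434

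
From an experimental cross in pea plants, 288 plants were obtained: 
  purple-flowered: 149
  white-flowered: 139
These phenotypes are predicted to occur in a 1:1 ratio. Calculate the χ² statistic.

0.347

Total ratio parts = 2. Expected numbers out of 288:
  purple-flowered: 288 × 1/2 = 144
  white-flowered: 288 × 1/2 = 144
χ² = Σ (O − E)² / E
  purple-flowered: (149 − 144)² / 144 = 0.1736
  white-flowered: (139 − 144)² / 144 = 0.1736
χ² = 0.1736 + 0.1736 = 0.3472 ≈ 0.347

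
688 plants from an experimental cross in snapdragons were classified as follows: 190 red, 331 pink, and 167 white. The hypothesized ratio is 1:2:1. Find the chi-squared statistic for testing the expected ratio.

Under the 1:2:1 hypothesis (Σ ratio = 4, N = 688):
  red: 688 × 1/4 = 172
  pink: 688 × 2/4 = 344
  white: 688 × 1/4 = 172
χ² = Σ (O − E)² / E
  red: (190 − 172)² / 172 = 1.8837
  pink: (331 − 344)² / 344 = 0.4913
  white: (167 − 172)² / 172 = 0.1453
χ² = 1.8837 + 0.4913 + 0.1453 = 2.5203 ≈ 2.520

2.520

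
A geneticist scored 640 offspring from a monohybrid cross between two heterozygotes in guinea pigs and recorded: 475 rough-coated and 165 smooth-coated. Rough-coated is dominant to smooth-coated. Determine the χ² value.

0.208

For a monohybrid cross between heterozygotes with complete dominance, the expected phenotypic ratio is 3:1.
The 3:1 ratio has 4 parts, so with N = 640 the expected counts are:
  rough-coated: 640 × 3/4 = 480
  smooth-coated: 640 × 1/4 = 160
χ² = Σ (O − E)² / E
  rough-coated: (475 − 480)² / 480 = 0.0521
  smooth-coated: (165 − 160)² / 160 = 0.1562
χ² = 0.0521 + 0.1562 = 0.2083 ≈ 0.208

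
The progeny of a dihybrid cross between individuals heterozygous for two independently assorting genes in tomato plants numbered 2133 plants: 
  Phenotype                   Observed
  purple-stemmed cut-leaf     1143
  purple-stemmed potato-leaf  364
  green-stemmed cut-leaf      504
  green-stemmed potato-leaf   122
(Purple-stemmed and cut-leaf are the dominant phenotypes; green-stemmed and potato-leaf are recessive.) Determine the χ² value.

33.956

A dihybrid F₂ with independent assortment and complete dominance at both loci gives a 9:3:3:1 phenotypic ratio.
Total ratio parts = 16. Expected numbers out of 2133:
  purple-stemmed cut-leaf: 2133 × 9/16 = 1199.8125
  purple-stemmed potato-leaf: 2133 × 3/16 = 399.9375
  green-stemmed cut-leaf: 2133 × 3/16 = 399.9375
  green-stemmed potato-leaf: 2133 × 1/16 = 133.3125
χ² = Σ (O − E)² / E
  purple-stemmed cut-leaf: (1143 − 1199.8125)² / 1199.8125 = 2.6901
  purple-stemmed potato-leaf: (364 − 399.9375)² / 399.9375 = 3.2293
  green-stemmed cut-leaf: (504 − 399.9375)² / 399.9375 = 27.0767
  green-stemmed potato-leaf: (122 − 133.3125)² / 133.3125 = 0.9599
χ² = 2.6901 + 3.2293 + 27.0767 + 0.9599 = 33.956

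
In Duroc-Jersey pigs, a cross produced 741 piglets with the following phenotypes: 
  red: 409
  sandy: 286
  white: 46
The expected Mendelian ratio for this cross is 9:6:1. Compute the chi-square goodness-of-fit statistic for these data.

Expected counts for N = 741 under a 9:6:1 ratio (total parts = 16):
  red: 741 × 9/16 = 416.8125
  sandy: 741 × 6/16 = 277.875
  white: 741 × 1/16 = 46.3125
χ² = Σ (O − E)² / E
  red: (409 − 416.8125)² / 416.8125 = 0.1464
  sandy: (286 − 277.875)² / 277.875 = 0.2376
  white: (46 − 46.3125)² / 46.3125 = 0.0021
χ² = 0.1464 + 0.2376 + 0.0021 = 0.3861 ≈ 0.386

0.386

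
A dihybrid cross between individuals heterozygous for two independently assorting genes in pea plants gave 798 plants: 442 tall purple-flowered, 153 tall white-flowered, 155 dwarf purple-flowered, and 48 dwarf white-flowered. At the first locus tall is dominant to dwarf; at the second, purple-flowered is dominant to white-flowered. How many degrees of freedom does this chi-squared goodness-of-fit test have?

3

A dihybrid F₂ with independent assortment and complete dominance at both loci gives a 9:3:3:1 phenotypic ratio.
A goodness-of-fit test with 4 phenotype classes has df = 4 − 1 = 3.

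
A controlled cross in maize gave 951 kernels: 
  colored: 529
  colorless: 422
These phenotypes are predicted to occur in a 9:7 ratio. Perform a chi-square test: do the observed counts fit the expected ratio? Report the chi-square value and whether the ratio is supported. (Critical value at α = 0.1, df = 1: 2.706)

Expected counts for N = 951 under a 9:7 ratio (total parts = 16):
  colored: 951 × 9/16 = 534.9375
  colorless: 951 × 7/16 = 416.0625
χ² = Σ (O − E)² / E
  colored: (529 − 534.9375)² / 534.9375 = 0.0659
  colorless: (422 − 416.0625)² / 416.0625 = 0.0847
χ² = 0.0659 + 0.0847 = 0.1506 ≈ 0.151
Degrees of freedom = 2 − 1 = 1; critical value at α = 0.1 is 2.706.
Since 0.151 < 2.706, we fail to reject the null hypothesis — the data are consistent with the 9:7 ratio.

0.151; consistent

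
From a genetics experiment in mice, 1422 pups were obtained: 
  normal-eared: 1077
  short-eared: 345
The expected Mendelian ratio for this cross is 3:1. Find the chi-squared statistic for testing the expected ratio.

0.414

Under the 3:1 hypothesis (Σ ratio = 4, N = 1422):
  normal-eared: 1422 × 3/4 = 1066.5
  short-eared: 1422 × 1/4 = 355.5
χ² = Σ (O − E)² / E
  normal-eared: (1077 − 1066.5)² / 1066.5 = 0.1034
  short-eared: (345 − 355.5)² / 355.5 = 0.3101
χ² = 0.1034 + 0.3101 = 0.4135 ≈ 0.414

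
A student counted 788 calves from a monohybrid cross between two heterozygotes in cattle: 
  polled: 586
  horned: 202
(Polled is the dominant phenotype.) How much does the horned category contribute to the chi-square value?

0.127

For a monohybrid cross between heterozygotes with complete dominance, the expected phenotypic ratio is 3:1.
Under the 3:1 hypothesis (Σ ratio = 4, N = 788):
  polled: 788 × 3/4 = 591
  horned: 788 × 1/4 = 197
Contribution of horned: (202 − 197)² / 197 = 0.1269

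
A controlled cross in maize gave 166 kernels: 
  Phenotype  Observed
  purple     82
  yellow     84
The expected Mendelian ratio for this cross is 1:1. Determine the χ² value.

Total ratio parts = 2. Expected numbers out of 166:
  purple: 166 × 1/2 = 83
  yellow: 166 × 1/2 = 83
χ² = Σ (O − E)² / E
  purple: (82 − 83)² / 83 = 0.0120
  yellow: (84 − 83)² / 83 = 0.0120
χ² = 0.0120 + 0.0120 = 0.024

0.024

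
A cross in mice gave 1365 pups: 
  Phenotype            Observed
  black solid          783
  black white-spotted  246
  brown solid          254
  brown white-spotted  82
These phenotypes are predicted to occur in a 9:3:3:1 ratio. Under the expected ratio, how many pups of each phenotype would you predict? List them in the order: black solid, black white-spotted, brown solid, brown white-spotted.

767.8125, 255.9375, 255.9375, 85.3125

The 9:3:3:1 ratio has 16 parts, so with N = 1365 the expected counts are:
  black solid: 1365 × 9/16 = 767.8125
  black white-spotted: 1365 × 3/16 = 255.9375
  brown solid: 1365 × 3/16 = 255.9375
  brown white-spotted: 1365 × 1/16 = 85.3125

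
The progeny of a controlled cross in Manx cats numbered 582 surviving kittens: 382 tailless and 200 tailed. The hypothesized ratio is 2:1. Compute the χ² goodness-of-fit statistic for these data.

The 2:1 ratio has 3 parts, so with N = 582 the expected counts are:
  tailless: 582 × 2/3 = 388
  tailed: 582 × 1/3 = 194
χ² = Σ (O − E)² / E
  tailless: (382 − 388)² / 388 = 0.0928
  tailed: (200 − 194)² / 194 = 0.1856
χ² = 0.0928 + 0.1856 = 0.2784 ≈ 0.278

0.278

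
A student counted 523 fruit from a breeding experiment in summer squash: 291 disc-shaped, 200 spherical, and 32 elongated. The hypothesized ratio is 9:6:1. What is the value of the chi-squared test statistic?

Expected counts for N = 523 under a 9:6:1 ratio (total parts = 16):
  disc-shaped: 523 × 9/16 = 294.1875
  spherical: 523 × 6/16 = 196.125
  elongated: 523 × 1/16 = 32.6875
χ² = Σ (O − E)² / E
  disc-shaped: (291 − 294.1875)² / 294.1875 = 0.0345
  spherical: (200 − 196.125)² / 196.125 = 0.0766
  elongated: (32 − 32.6875)² / 32.6875 = 0.0145
χ² = 0.0345 + 0.0766 + 0.0145 = 0.1256 ≈ 0.126

0.126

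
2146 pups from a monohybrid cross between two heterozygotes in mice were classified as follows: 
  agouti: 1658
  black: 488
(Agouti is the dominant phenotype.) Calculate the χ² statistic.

For a monohybrid cross between heterozygotes with complete dominance, the expected phenotypic ratio is 3:1.
Under the 3:1 hypothesis (Σ ratio = 4, N = 2146):
  agouti: 2146 × 3/4 = 1609.5
  black: 2146 × 1/4 = 536.5
χ² = Σ (O − E)² / E
  agouti: (1658 − 1609.5)² / 1609.5 = 1.4615
  black: (488 − 536.5)² / 536.5 = 4.3844
χ² = 1.4615 + 4.3844 = 5.8459 ≈ 5.846

5.846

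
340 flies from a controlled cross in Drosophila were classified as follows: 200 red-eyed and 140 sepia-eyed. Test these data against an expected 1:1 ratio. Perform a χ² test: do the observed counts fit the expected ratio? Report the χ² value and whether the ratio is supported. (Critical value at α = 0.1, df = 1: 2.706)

10.588; not consistent

Under the 1:1 hypothesis (Σ ratio = 2, N = 340):
  red-eyed: 340 × 1/2 = 170
  sepia-eyed: 340 × 1/2 = 170
χ² = Σ (O − E)² / E
  red-eyed: (200 − 170)² / 170 = 5.2941
  sepia-eyed: (140 − 170)² / 170 = 5.2941
χ² = 5.2941 + 5.2941 = 10.5882 ≈ 10.588
Degrees of freedom = 2 − 1 = 1; critical value at α = 0.1 is 2.706.
Since 10.588 > 2.706, we reject the null hypothesis — the data do not fit the 1:1 ratio.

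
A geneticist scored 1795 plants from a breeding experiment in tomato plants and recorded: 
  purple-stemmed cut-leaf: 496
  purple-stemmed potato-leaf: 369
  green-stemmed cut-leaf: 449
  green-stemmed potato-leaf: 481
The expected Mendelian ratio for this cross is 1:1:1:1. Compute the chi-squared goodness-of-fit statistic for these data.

21.466

Expected counts for N = 1795 under a 1:1:1:1 ratio (total parts = 4):
  purple-stemmed cut-leaf: 1795 × 1/4 = 448.75
  purple-stemmed potato-leaf: 1795 × 1/4 = 448.75
  green-stemmed cut-leaf: 1795 × 1/4 = 448.75
  green-stemmed potato-leaf: 1795 × 1/4 = 448.75
χ² = Σ (O − E)² / E
  purple-stemmed cut-leaf: (496 − 448.75)² / 448.75 = 4.9751
  purple-stemmed potato-leaf: (369 − 448.75)² / 448.75 = 14.1728
  green-stemmed cut-leaf: (449 − 448.75)² / 448.75 = 0.0001
  green-stemmed potato-leaf: (481 − 448.75)² / 448.75 = 2.3177
χ² = 4.9751 + 14.1728 + 0.0001 + 2.3177 = 21.4657 ≈ 21.466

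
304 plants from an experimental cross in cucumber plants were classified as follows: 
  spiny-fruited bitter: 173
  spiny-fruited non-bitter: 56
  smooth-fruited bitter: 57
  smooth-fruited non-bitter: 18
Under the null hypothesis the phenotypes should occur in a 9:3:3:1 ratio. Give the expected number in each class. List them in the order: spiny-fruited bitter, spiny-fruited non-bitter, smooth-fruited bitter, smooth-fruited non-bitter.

171, 57, 57, 19

Total ratio parts = 16. Expected numbers out of 304:
  spiny-fruited bitter: 304 × 9/16 = 171
  spiny-fruited non-bitter: 304 × 3/16 = 57
  smooth-fruited bitter: 304 × 3/16 = 57
  smooth-fruited non-bitter: 304 × 1/16 = 19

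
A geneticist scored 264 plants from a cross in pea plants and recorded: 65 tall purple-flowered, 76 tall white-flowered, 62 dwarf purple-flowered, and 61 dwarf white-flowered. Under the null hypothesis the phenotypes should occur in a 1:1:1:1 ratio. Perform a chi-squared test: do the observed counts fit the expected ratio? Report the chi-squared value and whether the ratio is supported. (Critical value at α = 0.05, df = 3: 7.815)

2.152; consistent

Expected counts for N = 264 under a 1:1:1:1 ratio (total parts = 4):
  tall purple-flowered: 264 × 1/4 = 66
  tall white-flowered: 264 × 1/4 = 66
  dwarf purple-flowered: 264 × 1/4 = 66
  dwarf white-flowered: 264 × 1/4 = 66
χ² = Σ (O − E)² / E
  tall purple-flowered: (65 − 66)² / 66 = 0.0152
  tall white-flowered: (76 − 66)² / 66 = 1.5152
  dwarf purple-flowered: (62 − 66)² / 66 = 0.2424
  dwarf white-flowered: (61 − 66)² / 66 = 0.3788
χ² = 0.0152 + 1.5152 + 0.2424 + 0.3788 = 2.1516 ≈ 2.152
Degrees of freedom = 4 − 1 = 3; critical value at α = 0.05 is 7.815.
Since 2.152 < 7.815, we fail to reject the null hypothesis — the data are consistent with the 1:1:1:1 ratio.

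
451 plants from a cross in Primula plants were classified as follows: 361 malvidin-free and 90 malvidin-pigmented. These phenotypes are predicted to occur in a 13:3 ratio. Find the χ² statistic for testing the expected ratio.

0.430

Expected counts for N = 451 under a 13:3 ratio (total parts = 16):
  malvidin-free: 451 × 13/16 = 366.4375
  malvidin-pigmented: 451 × 3/16 = 84.5625
χ² = Σ (O − E)² / E
  malvidin-free: (361 − 366.4375)² / 366.4375 = 0.0807
  malvidin-pigmented: (90 − 84.5625)² / 84.5625 = 0.3496
χ² = 0.0807 + 0.3496 = 0.4303 ≈ 0.430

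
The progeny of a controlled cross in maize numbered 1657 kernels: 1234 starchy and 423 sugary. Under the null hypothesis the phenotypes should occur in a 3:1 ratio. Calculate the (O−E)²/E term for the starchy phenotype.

0.062

The 3:1 ratio has 4 parts, so with N = 1657 the expected counts are:
  starchy: 1657 × 3/4 = 1242.75
  sugary: 1657 × 1/4 = 414.25
Contribution of starchy: (1234 − 1242.75)² / 1242.75 = 0.0616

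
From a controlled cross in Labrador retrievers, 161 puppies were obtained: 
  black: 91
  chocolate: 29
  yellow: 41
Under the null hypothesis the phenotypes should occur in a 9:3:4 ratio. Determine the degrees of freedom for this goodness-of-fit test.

2

A goodness-of-fit test with 3 phenotype classes has df = 3 − 1 = 2.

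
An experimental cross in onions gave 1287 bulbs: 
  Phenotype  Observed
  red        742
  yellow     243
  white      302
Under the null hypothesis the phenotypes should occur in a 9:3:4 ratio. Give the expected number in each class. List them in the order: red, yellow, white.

723.9375, 241.3125, 321.75

The 9:3:4 ratio has 16 parts, so with N = 1287 the expected counts are:
  red: 1287 × 9/16 = 723.9375
  yellow: 1287 × 3/16 = 241.3125
  white: 1287 × 4/16 = 321.75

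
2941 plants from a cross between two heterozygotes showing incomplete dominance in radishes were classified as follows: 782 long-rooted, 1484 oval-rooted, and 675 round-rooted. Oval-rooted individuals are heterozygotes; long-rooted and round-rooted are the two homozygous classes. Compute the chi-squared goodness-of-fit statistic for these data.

8.034

With incomplete dominance, a heterozygote × heterozygote cross gives a 1:2:1 phenotypic ratio.
Under the 1:2:1 hypothesis (Σ ratio = 4, N = 2941):
  long-rooted: 2941 × 1/4 = 735.25
  oval-rooted: 2941 × 2/4 = 1470.5
  round-rooted: 2941 × 1/4 = 735.25
χ² = Σ (O − E)² / E
  long-rooted: (782 − 735.25)² / 735.25 = 2.9725
  oval-rooted: (1484 − 1470.5)² / 1470.5 = 0.1239
  round-rooted: (675 − 735.25)² / 735.25 = 4.9372
χ² = 2.9725 + 0.1239 + 4.9372 = 8.0336 ≈ 8.034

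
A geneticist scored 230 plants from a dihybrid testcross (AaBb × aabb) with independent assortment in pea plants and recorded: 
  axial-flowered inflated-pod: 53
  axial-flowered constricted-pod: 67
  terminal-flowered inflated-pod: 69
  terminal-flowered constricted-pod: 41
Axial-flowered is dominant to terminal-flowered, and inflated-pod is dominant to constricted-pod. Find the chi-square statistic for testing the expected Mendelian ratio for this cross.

8.957

A dihybrid testcross with independent assortment gives a 1:1:1:1 ratio.
Under the 1:1:1:1 hypothesis (Σ ratio = 4, N = 230):
  axial-flowered inflated-pod: 230 × 1/4 = 57.5
  axial-flowered constricted-pod: 230 × 1/4 = 57.5
  terminal-flowered inflated-pod: 230 × 1/4 = 57.5
  terminal-flowered constricted-pod: 230 × 1/4 = 57.5
χ² = Σ (O − E)² / E
  axial-flowered inflated-pod: (53 − 57.5)² / 57.5 = 0.3522
  axial-flowered constricted-pod: (67 − 57.5)² / 57.5 = 1.5696
  terminal-flowered inflated-pod: (69 − 57.5)² / 57.5 = 2.3000
  terminal-flowered constricted-pod: (41 − 57.5)² / 57.5 = 4.7348
χ² = 0.3522 + 1.5696 + 2.3000 + 4.7348 = 8.9566 ≈ 8.957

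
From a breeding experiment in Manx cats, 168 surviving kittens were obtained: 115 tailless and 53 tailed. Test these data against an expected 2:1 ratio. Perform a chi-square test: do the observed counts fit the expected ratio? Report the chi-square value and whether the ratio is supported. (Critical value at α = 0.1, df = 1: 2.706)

0.241; consistent

Total ratio parts = 3. Expected numbers out of 168:
  tailless: 168 × 2/3 = 112
  tailed: 168 × 1/3 = 56
χ² = Σ (O − E)² / E
  tailless: (115 − 112)² / 112 = 0.0804
  tailed: (53 − 56)² / 56 = 0.1607
χ² = 0.0804 + 0.1607 = 0.2411 ≈ 0.241
Degrees of freedom = 2 − 1 = 1; critical value at α = 0.1 is 2.706.
Since 0.241 < 2.706, we fail to reject the null hypothesis — the data are consistent with the 2:1 ratio.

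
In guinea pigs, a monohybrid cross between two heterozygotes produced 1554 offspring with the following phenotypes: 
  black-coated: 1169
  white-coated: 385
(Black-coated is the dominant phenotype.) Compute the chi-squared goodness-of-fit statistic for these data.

0.042

For a monohybrid cross between heterozygotes with complete dominance, the expected phenotypic ratio is 3:1.
Total ratio parts = 4. Expected numbers out of 1554:
  black-coated: 1554 × 3/4 = 1165.5
  white-coated: 1554 × 1/4 = 388.5
χ² = Σ (O − E)² / E
  black-coated: (1169 − 1165.5)² / 1165.5 = 0.0105
  white-coated: (385 − 388.5)² / 388.5 = 0.0315
χ² = 0.0105 + 0.0315 = 0.042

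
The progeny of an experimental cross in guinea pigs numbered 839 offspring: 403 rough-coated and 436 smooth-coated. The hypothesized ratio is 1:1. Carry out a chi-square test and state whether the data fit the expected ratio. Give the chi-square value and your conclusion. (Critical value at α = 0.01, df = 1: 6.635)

Total ratio parts = 2. Expected numbers out of 839:
  rough-coated: 839 × 1/2 = 419.5
  smooth-coated: 839 × 1/2 = 419.5
χ² = Σ (O − E)² / E
  rough-coated: (403 − 419.5)² / 419.5 = 0.6490
  smooth-coated: (436 − 419.5)² / 419.5 = 0.6490
χ² = 0.6490 + 0.6490 = 1.298
Degrees of freedom = 2 − 1 = 1; critical value at α = 0.01 is 6.635.
Since 1.298 < 6.635, we fail to reject the null hypothesis — the data are consistent with the 1:1 ratio.

1.298; consistent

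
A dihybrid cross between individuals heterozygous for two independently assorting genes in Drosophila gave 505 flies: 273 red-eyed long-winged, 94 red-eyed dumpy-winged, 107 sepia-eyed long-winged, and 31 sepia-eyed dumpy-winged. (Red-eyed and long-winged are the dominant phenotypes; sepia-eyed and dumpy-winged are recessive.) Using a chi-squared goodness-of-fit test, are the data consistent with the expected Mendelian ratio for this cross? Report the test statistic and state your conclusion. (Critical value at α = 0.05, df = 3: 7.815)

A dihybrid F₂ with independent assortment and complete dominance at both loci gives a 9:3:3:1 phenotypic ratio.
The 9:3:3:1 ratio has 16 parts, so with N = 505 the expected counts are:
  red-eyed long-winged: 505 × 9/16 = 284.0625
  red-eyed dumpy-winged: 505 × 3/16 = 94.6875
  sepia-eyed long-winged: 505 × 3/16 = 94.6875
  sepia-eyed dumpy-winged: 505 × 1/16 = 31.5625
χ² = Σ (O − E)² / E
  red-eyed long-winged: (273 − 284.0625)² / 284.0625 = 0.4308
  red-eyed dumpy-winged: (94 − 94.6875)² / 94.6875 = 0.0050
  sepia-eyed long-winged: (107 − 94.6875)² / 94.6875 = 1.6010
  sepia-eyed dumpy-winged: (31 − 31.5625)² / 31.5625 = 0.0100
χ² = 0.4308 + 0.0050 + 1.6010 + 0.0100 = 2.0468 ≈ 2.047
Degrees of freedom = 4 − 1 = 3; critical value at α = 0.05 is 7.815.
Since 2.047 < 7.815, we fail to reject the null hypothesis — the data are consistent with the 9:3:3:1 ratio.

2.047; consistent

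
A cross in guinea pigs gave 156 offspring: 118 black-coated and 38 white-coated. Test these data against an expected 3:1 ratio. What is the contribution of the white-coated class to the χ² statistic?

0.026

Total ratio parts = 4. Expected numbers out of 156:
  black-coated: 156 × 3/4 = 117
  white-coated: 156 × 1/4 = 39
Contribution of white-coated: (38 − 39)² / 39 = 0.0256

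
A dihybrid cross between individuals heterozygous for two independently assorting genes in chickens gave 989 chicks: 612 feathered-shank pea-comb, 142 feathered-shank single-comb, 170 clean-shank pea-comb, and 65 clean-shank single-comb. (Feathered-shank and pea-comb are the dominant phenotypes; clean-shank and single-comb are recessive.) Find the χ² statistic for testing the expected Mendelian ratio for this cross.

17.199

A dihybrid F₂ with independent assortment and complete dominance at both loci gives a 9:3:3:1 phenotypic ratio.
The 9:3:3:1 ratio has 16 parts, so with N = 989 the expected counts are:
  feathered-shank pea-comb: 989 × 9/16 = 556.3125
  feathered-shank single-comb: 989 × 3/16 = 185.4375
  clean-shank pea-comb: 989 × 3/16 = 185.4375
  clean-shank single-comb: 989 × 1/16 = 61.8125
χ² = Σ (O − E)² / E
  feathered-shank pea-comb: (612 − 556.3125)² / 556.3125 = 5.5744
  feathered-shank single-comb: (142 − 185.4375)² / 185.4375 = 10.1749
  clean-shank pea-comb: (170 − 185.4375)² / 185.4375 = 1.2852
  clean-shank single-comb: (65 − 61.8125)² / 61.8125 = 0.1644
χ² = 5.5744 + 10.1749 + 1.2852 + 0.1644 = 17.1989 ≈ 17.199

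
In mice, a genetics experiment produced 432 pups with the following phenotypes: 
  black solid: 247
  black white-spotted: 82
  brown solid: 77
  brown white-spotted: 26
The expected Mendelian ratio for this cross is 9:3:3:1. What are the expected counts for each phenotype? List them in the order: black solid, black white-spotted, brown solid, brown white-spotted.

243, 81, 81, 27

Expected counts for N = 432 under a 9:3:3:1 ratio (total parts = 16):
  black solid: 432 × 9/16 = 243
  black white-spotted: 432 × 3/16 = 81
  brown solid: 432 × 3/16 = 81
  brown white-spotted: 432 × 1/16 = 27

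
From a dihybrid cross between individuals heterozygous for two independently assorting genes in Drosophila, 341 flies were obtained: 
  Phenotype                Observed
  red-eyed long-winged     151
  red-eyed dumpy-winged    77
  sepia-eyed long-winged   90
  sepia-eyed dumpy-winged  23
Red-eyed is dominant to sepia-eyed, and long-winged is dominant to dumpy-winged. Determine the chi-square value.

22.110

A dihybrid F₂ with independent assortment and complete dominance at both loci gives a 9:3:3:1 phenotypic ratio.
Under the 9:3:3:1 hypothesis (Σ ratio = 16, N = 341):
  red-eyed long-winged: 341 × 9/16 = 191.8125
  red-eyed dumpy-winged: 341 × 3/16 = 63.9375
  sepia-eyed long-winged: 341 × 3/16 = 63.9375
  sepia-eyed dumpy-winged: 341 × 1/16 = 21.3125
χ² = Σ (O − E)² / E
  red-eyed long-winged: (151 − 191.8125)² / 191.8125 = 8.6838
  red-eyed dumpy-winged: (77 − 63.9375)² / 63.9375 = 2.6687
  sepia-eyed long-winged: (90 − 63.9375)² / 63.9375 = 10.6237
  sepia-eyed dumpy-winged: (23 − 21.3125)² / 21.3125 = 0.1336
χ² = 8.6838 + 2.6687 + 10.6237 + 0.1336 = 22.1098 ≈ 22.110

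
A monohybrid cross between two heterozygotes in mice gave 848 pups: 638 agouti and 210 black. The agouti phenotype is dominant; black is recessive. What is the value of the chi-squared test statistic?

0.025

For a monohybrid cross between heterozygotes with complete dominance, the expected phenotypic ratio is 3:1.
The 3:1 ratio has 4 parts, so with N = 848 the expected counts are:
  agouti: 848 × 3/4 = 636
  black: 848 × 1/4 = 212
χ² = Σ (O − E)² / E
  agouti: (638 − 636)² / 636 = 0.0063
  black: (210 − 212)² / 212 = 0.0189
χ² = 0.0063 + 0.0189 = 0.0252 ≈ 0.025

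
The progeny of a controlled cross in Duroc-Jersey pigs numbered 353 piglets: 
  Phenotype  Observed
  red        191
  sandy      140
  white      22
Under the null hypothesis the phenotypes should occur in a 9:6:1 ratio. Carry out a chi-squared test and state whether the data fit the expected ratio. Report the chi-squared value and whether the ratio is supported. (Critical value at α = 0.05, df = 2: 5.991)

Expected counts for N = 353 under a 9:6:1 ratio (total parts = 16):
  red: 353 × 9/16 = 198.5625
  sandy: 353 × 6/16 = 132.375
  white: 353 × 1/16 = 22.0625
χ² = Σ (O − E)² / E
  red: (191 − 198.5625)² / 198.5625 = 0.2880
  sandy: (140 − 132.375)² / 132.375 = 0.4392
  white: (22 − 22.0625)² / 22.0625 = 0.0002
χ² = 0.2880 + 0.4392 + 0.0002 = 0.7274 ≈ 0.727
Degrees of freedom = 3 − 1 = 2; critical value at α = 0.05 is 5.991.
Since 0.727 < 5.991, we fail to reject the null hypothesis — the data are consistent with the 9:6:1 ratio.

0.727; consistent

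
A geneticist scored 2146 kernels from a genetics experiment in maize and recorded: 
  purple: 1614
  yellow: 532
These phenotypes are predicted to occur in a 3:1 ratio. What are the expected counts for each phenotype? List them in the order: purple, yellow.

Expected counts for N = 2146 under a 3:1 ratio (total parts = 4):
  purple: 2146 × 3/4 = 1609.5
  yellow: 2146 × 1/4 = 536.5

1609.5, 536.5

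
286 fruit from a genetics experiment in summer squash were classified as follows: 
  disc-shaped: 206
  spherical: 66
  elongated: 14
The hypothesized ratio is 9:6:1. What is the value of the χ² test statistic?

29.363

Under the 9:6:1 hypothesis (Σ ratio = 16, N = 286):
  disc-shaped: 286 × 9/16 = 160.875
  spherical: 286 × 6/16 = 107.25
  elongated: 286 × 1/16 = 17.875
χ² = Σ (O − E)² / E
  disc-shaped: (206 − 160.875)² / 160.875 = 12.6574
  spherical: (66 − 107.25)² / 107.25 = 15.8654
  elongated: (14 − 17.875)² / 17.875 = 0.8400
χ² = 12.6574 + 15.8654 + 0.8400 = 29.3628 ≈ 29.363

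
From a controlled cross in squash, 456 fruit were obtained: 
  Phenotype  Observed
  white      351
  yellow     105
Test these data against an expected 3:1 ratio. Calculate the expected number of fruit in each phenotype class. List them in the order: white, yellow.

342, 114

Total ratio parts = 4. Expected numbers out of 456:
  white: 456 × 3/4 = 342
  yellow: 456 × 1/4 = 114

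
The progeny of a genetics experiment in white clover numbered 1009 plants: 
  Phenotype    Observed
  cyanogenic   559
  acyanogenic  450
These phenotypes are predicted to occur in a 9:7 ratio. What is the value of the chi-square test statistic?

Under the 9:7 hypothesis (Σ ratio = 16, N = 1009):
  cyanogenic: 1009 × 9/16 = 567.5625
  acyanogenic: 1009 × 7/16 = 441.4375
χ² = Σ (O − E)² / E
  cyanogenic: (559 − 567.5625)² / 567.5625 = 0.1292
  acyanogenic: (450 − 441.4375)² / 441.4375 = 0.1661
χ² = 0.1292 + 0.1661 = 0.2953 ≈ 0.295

0.295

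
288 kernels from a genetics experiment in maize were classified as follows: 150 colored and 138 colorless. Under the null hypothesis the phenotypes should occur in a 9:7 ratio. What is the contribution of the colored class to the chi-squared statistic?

0.889

The 9:7 ratio has 16 parts, so with N = 288 the expected counts are:
  colored: 288 × 9/16 = 162
  colorless: 288 × 7/16 = 126
Contribution of colored: (150 − 162)² / 162 = 0.8889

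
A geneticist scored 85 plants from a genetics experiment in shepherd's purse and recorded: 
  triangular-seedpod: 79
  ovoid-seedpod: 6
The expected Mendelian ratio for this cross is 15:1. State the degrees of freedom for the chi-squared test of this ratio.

A goodness-of-fit test with 2 phenotype classes has df = 2 − 1 = 1.

1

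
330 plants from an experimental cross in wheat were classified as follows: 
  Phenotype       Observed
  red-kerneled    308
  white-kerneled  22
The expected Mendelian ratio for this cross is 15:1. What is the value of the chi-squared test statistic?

0.098

Total ratio parts = 16. Expected numbers out of 330:
  red-kerneled: 330 × 15/16 = 309.375
  white-kerneled: 330 × 1/16 = 20.625
χ² = Σ (O − E)² / E
  red-kerneled: (308 − 309.375)² / 309.375 = 0.0061
  white-kerneled: (22 − 20.625)² / 20.625 = 0.0917
χ² = 0.0061 + 0.0917 = 0.0978 ≈ 0.098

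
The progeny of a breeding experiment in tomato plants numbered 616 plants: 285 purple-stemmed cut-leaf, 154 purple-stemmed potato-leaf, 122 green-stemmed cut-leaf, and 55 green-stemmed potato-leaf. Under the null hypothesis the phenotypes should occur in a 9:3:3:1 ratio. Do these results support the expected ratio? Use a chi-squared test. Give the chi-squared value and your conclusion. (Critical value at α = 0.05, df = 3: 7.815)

Under the 9:3:3:1 hypothesis (Σ ratio = 16, N = 616):
  purple-stemmed cut-leaf: 616 × 9/16 = 346.5
  purple-stemmed potato-leaf: 616 × 3/16 = 115.5
  green-stemmed cut-leaf: 616 × 3/16 = 115.5
  green-stemmed potato-leaf: 616 × 1/16 = 38.5
χ² = Σ (O − E)² / E
  purple-stemmed cut-leaf: (285 − 346.5)² / 346.5 = 10.9156
  purple-stemmed potato-leaf: (154 − 115.5)² / 115.5 = 12.8333
  green-stemmed cut-leaf: (122 − 115.5)² / 115.5 = 0.3658
  green-stemmed potato-leaf: (55 − 38.5)² / 38.5 = 7.0714
χ² = 10.9156 + 12.8333 + 0.3658 + 7.0714 = 31.1861 ≈ 31.186
Degrees of freedom = 4 − 1 = 3; critical value at α = 0.05 is 7.815.
Since 31.186 > 7.815, we reject the null hypothesis — the data do not fit the 9:3:3:1 ratio.

31.186; not consistent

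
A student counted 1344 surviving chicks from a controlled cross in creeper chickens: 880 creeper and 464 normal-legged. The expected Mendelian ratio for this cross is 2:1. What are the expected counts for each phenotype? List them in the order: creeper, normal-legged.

896, 448

Expected counts for N = 1344 under a 2:1 ratio (total parts = 3):
  creeper: 1344 × 2/3 = 896
  normal-legged: 1344 × 1/3 = 448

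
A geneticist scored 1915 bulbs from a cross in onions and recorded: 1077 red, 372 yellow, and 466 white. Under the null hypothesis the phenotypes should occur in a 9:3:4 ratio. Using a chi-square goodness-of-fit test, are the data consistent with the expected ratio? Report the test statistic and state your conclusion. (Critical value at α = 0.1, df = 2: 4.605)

Under the 9:3:4 hypothesis (Σ ratio = 16, N = 1915):
  red: 1915 × 9/16 = 1077.1875
  yellow: 1915 × 3/16 = 359.0625
  white: 1915 × 4/16 = 478.75
χ² = Σ (O − E)² / E
  red: (1077 − 1077.1875)² / 1077.1875 = 0.0000
  yellow: (372 − 359.0625)² / 359.0625 = 0.4662
  white: (466 − 478.75)² / 478.75 = 0.3396
χ² = 0.0000 + 0.4662 + 0.3396 = 0.8058 ≈ 0.806
Degrees of freedom = 3 − 1 = 2; critical value at α = 0.1 is 4.605.
Since 0.806 < 4.605, we fail to reject the null hypothesis — the data are consistent with the 9:3:4 ratio.

0.806; consistent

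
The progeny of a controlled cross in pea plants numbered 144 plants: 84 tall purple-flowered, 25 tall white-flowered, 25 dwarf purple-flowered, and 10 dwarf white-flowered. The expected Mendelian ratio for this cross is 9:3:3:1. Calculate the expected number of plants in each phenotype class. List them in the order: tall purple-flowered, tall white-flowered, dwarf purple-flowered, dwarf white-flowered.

81, 27, 27, 9

Total ratio parts = 16. Expected numbers out of 144:
  tall purple-flowered: 144 × 9/16 = 81
  tall white-flowered: 144 × 3/16 = 27
  dwarf purple-flowered: 144 × 3/16 = 27
  dwarf white-flowered: 144 × 1/16 = 9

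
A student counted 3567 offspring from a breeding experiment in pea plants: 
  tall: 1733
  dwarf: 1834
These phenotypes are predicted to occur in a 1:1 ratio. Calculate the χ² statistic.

2.860

The 1:1 ratio has 2 parts, so with N = 3567 the expected counts are:
  tall: 3567 × 1/2 = 1783.5
  dwarf: 3567 × 1/2 = 1783.5
χ² = Σ (O − E)² / E
  tall: (1733 − 1783.5)² / 1783.5 = 1.4299
  dwarf: (1834 − 1783.5)² / 1783.5 = 1.4299
χ² = 1.4299 + 1.4299 = 2.8598 ≈ 2.860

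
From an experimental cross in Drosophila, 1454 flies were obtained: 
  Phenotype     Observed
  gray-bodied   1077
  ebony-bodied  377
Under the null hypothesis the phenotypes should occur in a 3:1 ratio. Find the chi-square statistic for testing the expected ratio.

The 3:1 ratio has 4 parts, so with N = 1454 the expected counts are:
  gray-bodied: 1454 × 3/4 = 1090.5
  ebony-bodied: 1454 × 1/4 = 363.5
χ² = Σ (O − E)² / E
  gray-bodied: (1077 − 1090.5)² / 1090.5 = 0.1671
  ebony-bodied: (377 − 363.5)² / 363.5 = 0.5014
χ² = 0.1671 + 0.5014 = 0.6685 ≈ 0.669

0.669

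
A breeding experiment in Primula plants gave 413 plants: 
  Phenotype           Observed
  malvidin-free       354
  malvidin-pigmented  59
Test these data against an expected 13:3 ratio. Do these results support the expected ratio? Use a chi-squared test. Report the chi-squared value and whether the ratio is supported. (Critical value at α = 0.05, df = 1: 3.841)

5.403; not consistent

Under the 13:3 hypothesis (Σ ratio = 16, N = 413):
  malvidin-free: 413 × 13/16 = 335.5625
  malvidin-pigmented: 413 × 3/16 = 77.4375
χ² = Σ (O − E)² / E
  malvidin-free: (354 − 335.5625)² / 335.5625 = 1.0130
  malvidin-pigmented: (59 − 77.4375)² / 77.4375 = 4.3899
χ² = 1.0130 + 4.3899 = 5.4029 ≈ 5.403
Degrees of freedom = 2 − 1 = 1; critical value at α = 0.05 is 3.841.
Since 5.403 > 3.841, we reject the null hypothesis — the data do not fit the 13:3 ratio.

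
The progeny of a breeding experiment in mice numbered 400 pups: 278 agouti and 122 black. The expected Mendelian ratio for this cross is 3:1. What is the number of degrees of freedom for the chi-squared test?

1

A goodness-of-fit test with 2 phenotype classes has df = 2 − 1 = 1.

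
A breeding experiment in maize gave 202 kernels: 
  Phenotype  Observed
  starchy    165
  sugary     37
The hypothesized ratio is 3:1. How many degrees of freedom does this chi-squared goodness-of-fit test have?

A goodness-of-fit test with 2 phenotype classes has df = 2 − 1 = 1.

1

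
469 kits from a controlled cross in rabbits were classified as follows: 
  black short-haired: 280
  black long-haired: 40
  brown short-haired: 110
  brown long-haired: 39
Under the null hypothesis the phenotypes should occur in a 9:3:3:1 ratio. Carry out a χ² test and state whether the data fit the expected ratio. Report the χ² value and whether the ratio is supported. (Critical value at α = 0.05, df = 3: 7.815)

Expected counts for N = 469 under a 9:3:3:1 ratio (total parts = 16):
  black short-haired: 469 × 9/16 = 263.8125
  black long-haired: 469 × 3/16 = 87.9375
  brown short-haired: 469 × 3/16 = 87.9375
  brown long-haired: 469 × 1/16 = 29.3125
χ² = Σ (O − E)² / E
  black short-haired: (280 − 263.8125)² / 263.8125 = 0.9933
  black long-haired: (40 − 87.9375)² / 87.9375 = 26.1322
  brown short-haired: (110 − 87.9375)² / 87.9375 = 5.5352
  brown long-haired: (39 − 29.3125)² / 29.3125 = 3.2016
χ² = 0.9933 + 26.1322 + 5.5352 + 3.2016 = 35.8623 ≈ 35.862
Degrees of freedom = 4 − 1 = 3; critical value at α = 0.05 is 7.815.
Since 35.862 > 7.815, we reject the null hypothesis — the data do not fit the 9:3:3:1 ratio.

35.862; not consistent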